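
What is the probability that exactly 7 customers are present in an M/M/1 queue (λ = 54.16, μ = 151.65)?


ρ = 54.16/151.65 = 0.3571
P_n = (1−ρ)·ρ^n = (1 − 0.3571)·0.3571^7 = 0.6429·0.0007411 = 0.0004764

Final: 0.0004764


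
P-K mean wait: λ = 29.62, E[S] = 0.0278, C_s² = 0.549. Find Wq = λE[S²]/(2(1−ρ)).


ρ = λ·E[S] = 29.62·0.0278 = 0.8234
E[S²] = E[S]²(1+C_s²) = 0.0278²·(1+0.549) = 0.001197
Wq = λ·E[S²]/(2(1−ρ)) = 29.62·0.001197/(2·0.1766) = 0.10041 hr

Final: 0.10041 hr


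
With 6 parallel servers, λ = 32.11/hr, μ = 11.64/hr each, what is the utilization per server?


ρ = λ/(cμ) = 32.11/(6·11.64) = 32.11/69.84 = 0.4598

Final: 0.4598


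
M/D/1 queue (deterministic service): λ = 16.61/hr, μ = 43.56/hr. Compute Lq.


ρ = 16.61/43.56 = 0.3813
M/D/1: Lq = ρ²/(2(1−ρ)) = 0.1454/(2·0.6187) = 0.11751

Final: 0.11751


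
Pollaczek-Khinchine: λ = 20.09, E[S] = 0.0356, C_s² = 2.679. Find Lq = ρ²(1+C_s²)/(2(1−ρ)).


ρ = λ·E[S] = 20.09·0.0356 = 0.7152
Lq = ρ²(1+C_s²)/(2(1−ρ)) = 0.5115·(1+2.679)/(2·0.2848)
= 0.5115·3.6790/0.5696 = 3.30389

Final: 3.30389


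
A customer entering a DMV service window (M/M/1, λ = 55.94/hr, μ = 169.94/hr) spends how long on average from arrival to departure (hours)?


W = 1/(μ−λ) = 1/(169.94 − 55.94) = 1/114.00 = 0.008772 hr

Final: 0.008772 hr


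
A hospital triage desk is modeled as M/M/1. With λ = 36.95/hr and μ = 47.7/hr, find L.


ρ = λ/μ = 36.95/47.7 = 0.7746
L = ρ/(1−ρ) = 0.7746/(1 − 0.7746) = 0.7746/0.2254 = 3.4372

Final: 3.4372


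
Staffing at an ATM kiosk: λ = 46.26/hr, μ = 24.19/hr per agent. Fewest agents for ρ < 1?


Stability requires cμ > λ ⇔ c > λ/μ.
λ/μ = 46.26/24.19 = 1.9124
Minimum integer c = ⌊1.9124⌋ + 1 = 2
Check: 2·24.19 = 48.38 > 46.26, while 1·24.19 = 24.19 ≤ 46.26

Final: 2 servers


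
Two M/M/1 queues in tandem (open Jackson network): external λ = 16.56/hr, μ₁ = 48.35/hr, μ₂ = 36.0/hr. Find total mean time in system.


Each node sees arrival rate λ = 16.56/hr (tandem ⇒ throughput preserved).
W₁ = 1/(μ₁−λ) = 1/(48.35−16.56) = 0.03146 hr
W₂ = 1/(μ₂−λ) = 1/(36.0−16.56) = 0.05144 hr
W_total = W₁ + W₂ = 0.03146 + 0.05144 = 0.08290 hr

Final: 0.08290 hr


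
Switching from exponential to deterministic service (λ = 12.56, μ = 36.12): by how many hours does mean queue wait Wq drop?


ρ = 12.56/36.12 = 0.3477
Wq(M/M/1) = ρ/(μ−λ) = 0.3477/23.56 = 0.01476 hr
Wq(M/D/1) = ρ/(2(μ−λ)) = 0.007380 hr
Savings = 0.01476 − 0.007380 = 0.007380 hr

Final: 0.007380 hr


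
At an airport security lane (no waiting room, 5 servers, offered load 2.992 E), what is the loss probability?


B(c,a) = (a^c/c!) / Σ_{k=0}^{c} a^k/k!
a^5/5! = 1.998144
Σ terms (k=0..5): 1.00000 + 2.99200 + 4.47603 + 4.46410 + 3.33914 + 1.99814 = 18.269415
B = 1.998144/18.269415 = 0.109371

Final: 0.109371


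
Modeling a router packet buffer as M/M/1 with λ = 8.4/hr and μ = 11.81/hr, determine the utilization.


ρ = λ/μ = 8.4/11.81 = 0.7113

Final: 0.7113


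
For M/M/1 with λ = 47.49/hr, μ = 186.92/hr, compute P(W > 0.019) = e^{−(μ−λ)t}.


W ~ Exponential(μ−λ) for M/M/1.
μ − λ = 186.92 − 47.49 = 139.4300
P(W > t) = e^{−(μ−λ)t} = e^{−2.6492} = 0.070710

Final: 0.070710


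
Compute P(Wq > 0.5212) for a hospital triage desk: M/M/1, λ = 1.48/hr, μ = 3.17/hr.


ρ = 1.48/3.17 = 0.4669
P(Wq > t) = ρ·e^{−(μ−λ)t} = 0.4669·e^{−0.8808}
= 0.4669·0.414440 = 0.193492

Final: 0.193492


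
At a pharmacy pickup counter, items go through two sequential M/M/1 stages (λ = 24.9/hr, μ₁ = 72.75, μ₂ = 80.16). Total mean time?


Each node sees arrival rate λ = 24.9/hr (tandem ⇒ throughput preserved).
W₁ = 1/(μ₁−λ) = 1/(72.75−24.9) = 0.02090 hr
W₂ = 1/(μ₂−λ) = 1/(80.16−24.9) = 0.01810 hr
W_total = W₁ + W₂ = 0.02090 + 0.01810 = 0.03899 hr

Final: 0.03899 hr


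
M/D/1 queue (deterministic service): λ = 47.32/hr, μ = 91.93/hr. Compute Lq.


ρ = 47.32/91.93 = 0.5147
M/D/1: Lq = ρ²/(2(1−ρ)) = 0.2650/(2·0.4853) = 0.27300

Final: 0.27300


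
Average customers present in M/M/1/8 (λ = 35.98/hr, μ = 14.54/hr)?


ρ = 35.98/14.54 = 2.4746
L = ρ[1 − (K+1)ρ^K + Kρ^(K+1)] / [(1−ρ)(1−ρ^(K+1))]
Numerator: 2.4746·(1 − 9·1405.963415 + 8·3479.130926) = 37564.645998
Denominator: (-1.4746)·(-3478.130926) = 5128.688243
L = 37564.645998/5128.688243 = 7.3244

Final: 7.3244


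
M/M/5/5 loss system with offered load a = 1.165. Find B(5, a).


B(c,a) = (a^c/c!) / Σ_{k=0}^{c} a^k/k!
a^5/5! = 0.017883
Σ terms (k=0..5): 1.00000 + 1.16500 + 0.67861 + 0.26353 + 0.07675 + 0.01788 = 3.201776
B = 0.017883/3.201776 = 0.005585

Final: 0.005585


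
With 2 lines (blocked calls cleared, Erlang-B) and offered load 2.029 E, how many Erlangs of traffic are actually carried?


B(2,2.029) = 0.404610 (Erlang-B)
Carried load = a(1 − B) = 2.029·(1 − 0.404610) = 2.029·0.595390 = 1.2080 E

Final: 1.2080 Erlangs


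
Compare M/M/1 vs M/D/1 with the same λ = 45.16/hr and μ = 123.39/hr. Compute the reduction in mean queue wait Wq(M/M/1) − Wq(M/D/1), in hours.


ρ = 45.16/123.39 = 0.3660
Wq(M/M/1) = ρ/(μ−λ) = 0.3660/78.23 = 0.004678 hr
Wq(M/D/1) = ρ/(2(μ−λ)) = 0.002339 hr
Savings = 0.004678 − 0.002339 = 0.002339 hr

Final: 0.002339 hr


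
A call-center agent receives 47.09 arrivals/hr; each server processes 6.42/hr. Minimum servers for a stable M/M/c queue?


Stability requires cμ > λ ⇔ c > λ/μ.
λ/μ = 47.09/6.42 = 7.3349
Minimum integer c = ⌊7.3349⌋ + 1 = 8
Check: 8·6.42 = 51.36 > 47.09, while 7·6.42 = 44.94 ≤ 47.09

Final: 8 servers


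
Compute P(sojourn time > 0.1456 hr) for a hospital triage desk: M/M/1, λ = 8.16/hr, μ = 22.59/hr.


W ~ Exponential(μ−λ) for M/M/1.
μ − λ = 22.59 − 8.16 = 14.4300
P(W > t) = e^{−(μ−λ)t} = e^{−2.1010} = 0.122333

Final: 0.122333


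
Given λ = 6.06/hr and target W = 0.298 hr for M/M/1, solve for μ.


W = 1/(μ−λ) ⇒ μ − λ = 1/W = 1/0.298 = 3.3557
μ = λ + 1/W = 6.06 + 3.3557 = 9.4157 per hr

Final: 9.4157 /hr


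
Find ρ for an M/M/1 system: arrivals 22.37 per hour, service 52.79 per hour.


ρ = λ/μ = 22.37/52.79 = 0.4238

Final: 0.4238


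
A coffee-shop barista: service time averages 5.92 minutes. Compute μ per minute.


μ = 1/(service time) in consistent units.
1 minute = 1 min, so μ = 1/5.92 = 0.1689 per minute

Final: 0.1689 /min


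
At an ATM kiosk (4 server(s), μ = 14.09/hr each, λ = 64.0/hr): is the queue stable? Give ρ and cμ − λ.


Total capacity cμ = 4·14.09 = 56.36/hr
ρ = λ/(cμ) = 64.0/56.36 = 1.1356
Stable ⇔ ρ < 1: NO
Spare capacity = cμ − λ = 56.36 − 64.0 = -7.64/hr

Final: ρ = 1.1356; unstable; margin = -7.64/hr


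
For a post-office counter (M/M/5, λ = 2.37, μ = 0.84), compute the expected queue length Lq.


a = λ/μ = 2.8214; ρ = a/5 = 0.5643
P₀ = 0.056803
Lq = P₀·a^c·ρ / (c!·(1−ρ)²) = 0.056803·178.79085·0.5643/(120·0.18985)
= 0.25155

Final: 0.25155


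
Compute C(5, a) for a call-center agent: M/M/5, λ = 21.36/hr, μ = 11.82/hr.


a = λ/μ = 1.8071; ρ = a/5 = 0.3614
P₀ = 0.163417 (from M/M/c formula)
C(c,a) = [a^c/(c!(1−ρ))]·P₀ = [19.27165/(120·0.6386)]·0.163417
= 0.25149·0.163417 = 0.041098

Final: 0.041098


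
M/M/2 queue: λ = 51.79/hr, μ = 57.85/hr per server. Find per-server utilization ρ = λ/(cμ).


ρ = λ/(cμ) = 51.79/(2·57.85) = 51.79/115.70 = 0.4476

Final: 0.4476


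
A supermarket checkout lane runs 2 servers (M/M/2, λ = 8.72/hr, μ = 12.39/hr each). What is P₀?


a = λ/μ = 8.72/12.39 = 0.7038; ρ = a/c = 0.3519
Σ_{k=0}^{1} a^k/k! (terms k=0..1) = 1.00000 + 0.70379 = 1.70379
Tail: a^2/(2!(1−ρ)) = 0.49533/(2·0.6481) = 0.38213
P₀ = 1/(1.70379 + 0.38213) = 1/2.08593 = 0.479403

Final: 0.479403


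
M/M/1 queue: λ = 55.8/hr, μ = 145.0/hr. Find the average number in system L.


ρ = λ/μ = 55.8/145.0 = 0.3848
L = ρ/(1−ρ) = 0.3848/(1 − 0.3848) = 0.3848/0.6152 = 0.6256

Final: 0.6256


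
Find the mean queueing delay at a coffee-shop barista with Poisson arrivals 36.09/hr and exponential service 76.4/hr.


ρ = 36.09/76.4 = 0.4724
Wq = ρ/(μ−λ) = 0.4724/(76.4 − 36.09) = 0.4724/40.31 = 0.01172 hr

Final: 0.01172 hr


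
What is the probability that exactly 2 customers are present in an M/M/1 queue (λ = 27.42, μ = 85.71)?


ρ = 27.42/85.71 = 0.3199
P_n = (1−ρ)·ρ^n = (1 − 0.3199)·0.3199^2 = 0.6801·0.102346 = 0.069604

Final: 0.069604


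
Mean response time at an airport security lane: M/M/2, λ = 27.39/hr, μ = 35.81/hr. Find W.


a = 0.7649; ρ = 0.3824; P₀ = 0.446723
Lq = P₀·a^c·ρ/(c!(1−ρ)²) = 0.13103
Wq = Lq/λ = 0.13103/27.39 = 0.004784 hr
W = Wq + 1/μ = 0.004784 + 0.02793 = 0.03271 hr

Final: 0.03271 hr


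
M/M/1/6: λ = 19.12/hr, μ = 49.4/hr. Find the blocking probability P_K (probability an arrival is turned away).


ρ = λ/μ = 19.12/49.4 = 0.3870
P_K = (1−ρ)ρ^K/(1−ρ^(K+1)) = (0.6130·0.003362)/(1 − 0.001301)
= 0.002061/0.998699 = 0.002063

Final: 0.002063


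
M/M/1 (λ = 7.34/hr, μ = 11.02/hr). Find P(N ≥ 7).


ρ = 7.34/11.02 = 0.6661
P(N ≥ n) = ρ^n = 0.6661^7 = 0.058157

Final: 0.058157


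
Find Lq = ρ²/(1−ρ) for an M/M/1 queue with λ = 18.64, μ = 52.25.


ρ = 18.64/52.25 = 0.3567
Lq = ρ²/(1−ρ) = 0.1273/0.6433 = 0.1979

Final: 0.1979


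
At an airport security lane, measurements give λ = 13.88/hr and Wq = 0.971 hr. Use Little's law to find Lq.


Lq = λWq = 13.88·0.971 = 13.4775

Final: 13.4775


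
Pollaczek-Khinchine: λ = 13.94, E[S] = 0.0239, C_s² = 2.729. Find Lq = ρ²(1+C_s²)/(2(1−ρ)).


ρ = λ·E[S] = 13.94·0.0239 = 0.3332
Lq = ρ²(1+C_s²)/(2(1−ρ)) = 0.1110·(1+2.729)/(2·0.6668)
= 0.1110·3.7290/1.3337 = 0.31036

Final: 0.31036


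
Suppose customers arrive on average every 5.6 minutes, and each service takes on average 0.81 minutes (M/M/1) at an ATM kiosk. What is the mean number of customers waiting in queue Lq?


λ = 60/5.6 = 10.7143 /hr
μ = 60/0.81 = 74.0741 /hr
ρ = λ/μ = 10.7143/74.0741 = 0.1446
Lq = ρ²/(1−ρ) = 0.02092/0.8554 = 0.02446

Final: 0.02446


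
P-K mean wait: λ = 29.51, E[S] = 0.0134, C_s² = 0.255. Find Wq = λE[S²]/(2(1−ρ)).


ρ = λ·E[S] = 29.51·0.0134 = 0.3954
E[S²] = E[S]²(1+C_s²) = 0.0134²·(1+0.255) = 0.0002253
Wq = λ·E[S²]/(2(1−ρ)) = 29.51·0.0002253/(2·0.6046) = 0.005500 hr

Final: 0.005500 hr


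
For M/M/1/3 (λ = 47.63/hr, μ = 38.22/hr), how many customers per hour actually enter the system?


ρ = 1.2462; P_K = (1−ρ)ρ^3/(1−ρ^4) = 0.337493
λ_eff = λ(1 − P_K) = 47.63·(1 − 0.337493) = 47.63·0.662507 = 31.5552 /hr

Final: 31.5552 /hr


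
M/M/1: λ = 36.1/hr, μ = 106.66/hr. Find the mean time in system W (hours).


W = 1/(μ−λ) = 1/(106.66 − 36.1) = 1/70.56 = 0.01417 hr

Final: 0.01417 hr


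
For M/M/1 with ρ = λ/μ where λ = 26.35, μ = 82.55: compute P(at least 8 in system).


ρ = 26.35/82.55 = 0.3192
P(N ≥ n) = ρ^n = 0.3192^8 = 0.0001078

Final: 0.0001078


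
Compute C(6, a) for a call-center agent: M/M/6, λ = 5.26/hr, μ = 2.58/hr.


a = λ/μ = 2.0388; ρ = a/6 = 0.3398
P₀ = 0.129974 (from M/M/c formula)
C(c,a) = [a^c/(c!(1−ρ))]·P₀ = [71.81187/(720·0.6602)]·0.129974
= 0.15107·0.129974 = 0.019635

Final: 0.019635


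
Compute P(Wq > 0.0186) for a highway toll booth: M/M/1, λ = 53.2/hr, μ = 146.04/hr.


ρ = 53.2/146.04 = 0.3643
P(Wq > t) = ρ·e^{−(μ−λ)t} = 0.3643·e^{−1.7268}
= 0.3643·0.177848 = 0.064787

Final: 0.064787


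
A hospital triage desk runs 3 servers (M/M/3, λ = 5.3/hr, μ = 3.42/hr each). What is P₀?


a = λ/μ = 5.3/3.42 = 1.5497; ρ = a/c = 0.5166
Σ_{k=0}^{2} a^k/k! (terms k=0..2) = 1.00000 + 1.54971 + 1.20080 = 3.75050
Tail: a^3/(3!(1−ρ)) = 3.72177/(6·0.4834) = 1.28311
P₀ = 1/(3.75050 + 1.28311) = 1/5.03361 = 0.198664

Final: 0.198664


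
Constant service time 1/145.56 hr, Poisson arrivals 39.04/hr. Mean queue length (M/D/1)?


ρ = 39.04/145.56 = 0.2682
M/D/1: Lq = ρ²/(2(1−ρ)) = 0.07193/(2·0.7318) = 0.04915

Final: 0.04915


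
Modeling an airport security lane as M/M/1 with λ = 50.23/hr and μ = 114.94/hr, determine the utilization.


ρ = λ/μ = 50.23/114.94 = 0.4370

Final: 0.4370


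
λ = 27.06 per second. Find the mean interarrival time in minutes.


Mean interarrival time = 1/λ = 1/27.06 second = 0.03695 second
In minutes: 0.03695 × 0.0166667 = 0.0006159 min

Final: 0.0006159 min


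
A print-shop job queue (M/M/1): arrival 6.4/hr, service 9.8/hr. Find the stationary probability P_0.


ρ = 6.4/9.8 = 0.6531
P_n = (1−ρ)·ρ^n = (1 − 0.6531)·0.6531^0 = 0.3469·1.000000 = 0.346939

Final: 0.346939


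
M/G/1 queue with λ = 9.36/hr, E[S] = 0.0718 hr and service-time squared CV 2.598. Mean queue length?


ρ = λ·E[S] = 9.36·0.0718 = 0.6720
Lq = ρ²(1+C_s²)/(2(1−ρ)) = 0.4516·(1+2.598)/(2·0.3280)
= 0.4516·3.5980/0.6559 = 2.47754

Final: 2.47754


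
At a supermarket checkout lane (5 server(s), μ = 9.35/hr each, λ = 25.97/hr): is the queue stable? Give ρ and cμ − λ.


Total capacity cμ = 5·9.35 = 46.75/hr
ρ = λ/(cμ) = 25.97/46.75 = 0.5555
Stable ⇔ ρ < 1: YES
Spare capacity = cμ − λ = 46.75 − 25.97 = 20.78/hr

Final: ρ = 0.5555; stable; margin = 20.78/hr


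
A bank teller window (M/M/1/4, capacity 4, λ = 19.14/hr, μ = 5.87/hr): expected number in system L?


ρ = 19.14/5.87 = 3.2606
L = ρ[1 − (K+1)ρ^K + Kρ^(K+1)] / [(1−ρ)(1−ρ^(K+1))]
Numerator: 3.2606·(1 − 5·113.035622 + 4·368.569303) = 2967.512228
Denominator: (-2.2606)·(-367.569303) = 830.944574
L = 2967.512228/830.944574 = 3.5713

Final: 3.5713


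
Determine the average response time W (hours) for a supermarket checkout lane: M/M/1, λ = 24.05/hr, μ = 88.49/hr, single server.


W = 1/(μ−λ) = 1/(88.49 − 24.05) = 1/64.44 = 0.01552 hr

Final: 0.01552 hr


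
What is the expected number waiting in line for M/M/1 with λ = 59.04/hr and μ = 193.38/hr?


ρ = 59.04/193.38 = 0.3053
Lq = ρ²/(1−ρ) = 0.09321/0.6947 = 0.1342

Final: 0.1342


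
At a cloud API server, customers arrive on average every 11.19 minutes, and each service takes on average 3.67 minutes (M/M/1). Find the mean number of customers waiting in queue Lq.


λ = 60/11.19 = 5.3619 /hr
μ = 60/3.67 = 16.3488 /hr
ρ = λ/μ = 5.3619/16.3488 = 0.3280
Lq = ρ²/(1−ρ) = 0.1076/0.6720 = 0.1601

Final: 0.1601


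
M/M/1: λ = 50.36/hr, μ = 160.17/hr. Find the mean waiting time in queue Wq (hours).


ρ = 50.36/160.17 = 0.3144
Wq = ρ/(μ−λ) = 0.3144/(160.17 − 50.36) = 0.3144/109.81 = 0.002863 hr

Final: 0.002863 hr


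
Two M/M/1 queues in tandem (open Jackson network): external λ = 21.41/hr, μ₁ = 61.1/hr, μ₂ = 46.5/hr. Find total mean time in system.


Each node sees arrival rate λ = 21.41/hr (tandem ⇒ throughput preserved).
W₁ = 1/(μ₁−λ) = 1/(61.1−21.41) = 0.02520 hr
W₂ = 1/(μ₂−λ) = 1/(46.5−21.41) = 0.03986 hr
W_total = W₁ + W₂ = 0.02520 + 0.03986 = 0.06505 hr

Final: 0.06505 hr


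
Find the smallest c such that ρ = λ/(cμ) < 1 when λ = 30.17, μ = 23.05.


Stability requires cμ > λ ⇔ c > λ/μ.
λ/μ = 30.17/23.05 = 1.3089
Minimum integer c = ⌊1.3089⌋ + 1 = 2
Check: 2·23.05 = 46.10 > 30.17, while 1·23.05 = 23.05 ≤ 30.17

Final: 2 servers


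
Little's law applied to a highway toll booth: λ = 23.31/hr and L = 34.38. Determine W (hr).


W = L/λ = 34.38/23.31 = 1.4749 hr

Final: 1.4749 hr


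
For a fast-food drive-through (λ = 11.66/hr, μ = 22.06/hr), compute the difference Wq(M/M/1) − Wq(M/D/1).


ρ = 11.66/22.06 = 0.5286
Wq(M/M/1) = ρ/(μ−λ) = 0.5286/10.40 = 0.05082 hr
Wq(M/D/1) = ρ/(2(μ−λ)) = 0.02541 hr
Savings = 0.05082 − 0.02541 = 0.02541 hr

Final: 0.02541 hr


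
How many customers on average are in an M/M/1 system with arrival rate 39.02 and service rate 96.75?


ρ = λ/μ = 39.02/96.75 = 0.4033
L = ρ/(1−ρ) = 0.4033/(1 − 0.4033) = 0.4033/0.5967 = 0.6759

Final: 0.6759


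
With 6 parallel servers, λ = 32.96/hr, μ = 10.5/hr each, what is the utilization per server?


ρ = λ/(cμ) = 32.96/(6·10.5) = 32.96/63.00 = 0.5232

Final: 0.5232


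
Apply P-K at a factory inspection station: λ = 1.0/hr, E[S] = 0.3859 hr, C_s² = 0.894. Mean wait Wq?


ρ = λ·E[S] = 1.0·0.3859 = 0.3859
E[S²] = E[S]²(1+C_s²) = 0.3859²·(1+0.894) = 0.282052
Wq = λ·E[S²]/(2(1−ρ)) = 1.0·0.282052/(2·0.6141) = 0.22965 hr

Final: 0.22965 hr


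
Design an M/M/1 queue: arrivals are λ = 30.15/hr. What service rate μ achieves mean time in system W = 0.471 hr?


W = 1/(μ−λ) ⇒ μ − λ = 1/W = 1/0.471 = 2.1231
μ = λ + 1/W = 30.15 + 2.1231 = 32.2731 per hr

Final: 32.2731 /hr


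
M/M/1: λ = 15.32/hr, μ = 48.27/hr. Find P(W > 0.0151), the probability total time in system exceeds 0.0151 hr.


W ~ Exponential(μ−λ) for M/M/1.
μ − λ = 48.27 − 15.32 = 32.9500
P(W > t) = e^{−(μ−λ)t} = e^{−0.4975} = 0.608022

Final: 0.608022


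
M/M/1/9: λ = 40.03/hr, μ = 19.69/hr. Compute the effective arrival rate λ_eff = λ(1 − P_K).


ρ = 2.0330; P_K = (1−ρ)ρ^9/(1−ρ^10) = 0.508541
λ_eff = λ(1 − P_K) = 40.03·(1 − 0.508541) = 40.03·0.491459 = 19.6731 /hr

Final: 19.6731 /hr


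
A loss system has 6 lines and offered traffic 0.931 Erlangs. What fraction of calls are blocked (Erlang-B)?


B(c,a) = (a^c/c!) / Σ_{k=0}^{c} a^k/k!
a^6/6! = 0.0009044
Σ terms (k=0..6): 1.00000 + 0.93100 + 0.43338 + 0.13449 + 0.03130 + 0.005829 + 0.0009044 = 2.536909
B = 0.0009044/2.536909 = 0.0003565

Final: 0.0003565


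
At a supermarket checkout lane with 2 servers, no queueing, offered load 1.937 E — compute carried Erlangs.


B(2,1.937) = 0.389776 (Erlang-B)
Carried load = a(1 − B) = 1.937·(1 − 0.389776) = 1.937·0.610224 = 1.1820 E

Final: 1.1820 Erlangs


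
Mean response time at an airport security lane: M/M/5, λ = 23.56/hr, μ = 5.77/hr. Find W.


a = 4.0832; ρ = 0.8166; P₀ = 0.011373
Lq = P₀·a^c·ρ/(c!(1−ρ)²) = 2.61268
Wq = Lq/λ = 2.61268/23.56 = 0.11089 hr
W = Wq + 1/μ = 0.11089 + 0.17331 = 0.28420 hr

Final: 0.28420 hr


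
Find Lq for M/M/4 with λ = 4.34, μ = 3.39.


a = λ/μ = 1.2802; ρ = a/4 = 0.3201
P₀ = 0.276696
Lq = P₀·a^c·ρ / (c!·(1−ρ)²) = 0.276696·2.68633·0.3201/(24·0.46232)
= 0.02144

Final: 0.02144


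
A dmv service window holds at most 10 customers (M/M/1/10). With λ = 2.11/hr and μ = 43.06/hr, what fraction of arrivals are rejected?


ρ = λ/μ = 2.11/43.06 = 0.04900
P_K = (1−ρ)ρ^K/(1−ρ^(K+1)) = (0.9510·7.981e-14)/(1 − 3.911e-15)
= 7.590e-14/1.000000 = 7.590e-14

Final: 7.590e-14


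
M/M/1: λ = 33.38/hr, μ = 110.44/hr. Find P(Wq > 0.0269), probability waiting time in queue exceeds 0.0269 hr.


ρ = 33.38/110.44 = 0.3022
P(Wq > t) = ρ·e^{−(μ−λ)t} = 0.3022·e^{−2.0729}
= 0.3022·0.125819 = 0.038028

Final: 0.038028


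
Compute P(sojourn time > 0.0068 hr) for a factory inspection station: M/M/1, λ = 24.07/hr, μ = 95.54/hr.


W ~ Exponential(μ−λ) for M/M/1.
μ − λ = 95.54 − 24.07 = 71.4700
P(W > t) = e^{−(μ−λ)t} = e^{−0.4860} = 0.615084

Final: 0.615084


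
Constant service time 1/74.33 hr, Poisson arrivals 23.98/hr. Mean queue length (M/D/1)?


ρ = 23.98/74.33 = 0.3226
M/D/1: Lq = ρ²/(2(1−ρ)) = 0.1041/(2·0.6774) = 0.07683

Final: 0.07683


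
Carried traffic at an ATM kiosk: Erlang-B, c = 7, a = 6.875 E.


B(7,6.875) = 0.241093 (Erlang-B)
Carried load = a(1 − B) = 6.875·(1 − 0.241093) = 6.875·0.758907 = 5.2175 E

Final: 5.2175 Erlangs


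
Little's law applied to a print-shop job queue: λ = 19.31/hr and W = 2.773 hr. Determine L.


L = λW = 19.31·2.773 = 53.5466

Final: 53.5466


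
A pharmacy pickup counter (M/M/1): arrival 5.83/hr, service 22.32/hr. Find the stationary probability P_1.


ρ = 5.83/22.32 = 0.2612
P_n = (1−ρ)·ρ^n = (1 − 0.2612)·0.2612^1 = 0.7388·0.261201 = 0.192975

Final: 0.192975


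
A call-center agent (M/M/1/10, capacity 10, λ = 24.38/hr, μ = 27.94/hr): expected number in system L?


ρ = 24.38/27.94 = 0.8726
L = ρ[1 − (K+1)ρ^K + Kρ^(K+1)] / [(1−ρ)(1−ρ^(K+1))]
Numerator: 0.8726·(1 − 11·0.255902 + 10·0.223296) = 0.364774
Denominator: (0.1274)·(0.776704) = 0.098964
L = 0.364774/0.098964 = 3.6859

Final: 3.6859


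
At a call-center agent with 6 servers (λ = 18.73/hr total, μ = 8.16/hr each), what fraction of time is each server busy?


ρ = λ/(cμ) = 18.73/(6·8.16) = 18.73/48.96 = 0.3826

Final: 0.3826


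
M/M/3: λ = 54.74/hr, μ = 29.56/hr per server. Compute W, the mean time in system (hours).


a = 1.8518; ρ = 0.6173; P₀ = 0.136390
Lq = P₀·a^c·ρ/(c!(1−ρ)²) = 0.60833
Wq = Lq/λ = 0.60833/54.74 = 0.01111 hr
W = Wq + 1/μ = 0.01111 + 0.03383 = 0.04494 hr

Final: 0.04494 hr


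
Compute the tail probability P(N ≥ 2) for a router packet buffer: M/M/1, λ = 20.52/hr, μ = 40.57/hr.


ρ = 20.52/40.57 = 0.5058
P(N ≥ n) = ρ^n = 0.5058^2 = 0.255826

Final: 0.255826


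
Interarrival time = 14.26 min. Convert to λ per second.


λ = 1/(interarrival time) in consistent units.
1 second = 0.0166667 min, so λ = 0.0166667/14.26 = 0.001169 per second

Final: 0.001169 /sec


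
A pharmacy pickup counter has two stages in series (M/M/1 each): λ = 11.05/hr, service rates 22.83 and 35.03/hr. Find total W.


Each node sees arrival rate λ = 11.05/hr (tandem ⇒ throughput preserved).
W₁ = 1/(μ₁−λ) = 1/(22.83−11.05) = 0.08489 hr
W₂ = 1/(μ₂−λ) = 1/(35.03−11.05) = 0.04170 hr
W_total = W₁ + W₂ = 0.08489 + 0.04170 = 0.12659 hr

Final: 0.12659 hr


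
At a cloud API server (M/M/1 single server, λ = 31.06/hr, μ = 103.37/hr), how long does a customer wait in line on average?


ρ = 31.06/103.37 = 0.3005
Wq = ρ/(μ−λ) = 0.3005/(103.37 − 31.06) = 0.3005/72.31 = 0.004155 hr

Final: 0.004155 hr


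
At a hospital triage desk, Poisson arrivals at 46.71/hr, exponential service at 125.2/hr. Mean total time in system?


W = 1/(μ−λ) = 1/(125.2 − 46.71) = 1/78.49 = 0.01274 hr

Final: 0.01274 hr


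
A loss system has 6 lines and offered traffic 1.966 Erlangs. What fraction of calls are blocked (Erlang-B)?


B(c,a) = (a^c/c!) / Σ_{k=0}^{c} a^k/k!
a^6/6! = 0.080199
Σ terms (k=0..6): 1.00000 + 1.96600 + 1.93258 + 1.26648 + 0.62248 + 0.24476 + 0.08020 = 7.112494
B = 0.080199/7.112494 = 0.011276

Final: 0.011276


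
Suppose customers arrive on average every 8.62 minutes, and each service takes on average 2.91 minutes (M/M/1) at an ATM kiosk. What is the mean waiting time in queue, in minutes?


λ = 60/8.62 = 6.9606 /hr
μ = 60/2.91 = 20.6186 /hr
ρ = λ/μ = 6.9606/20.6186 = 0.3376
Wq = ρ/(μ−λ) = 0.3376/(20.6186−6.9606) = 0.02472 hr
In minutes: 0.02472·60 = 1.483 min

Final: 1.483 min


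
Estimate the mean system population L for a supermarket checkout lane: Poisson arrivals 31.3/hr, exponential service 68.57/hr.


ρ = λ/μ = 31.3/68.57 = 0.4565
L = ρ/(1−ρ) = 0.4565/(1 − 0.4565) = 0.4565/0.5435 = 0.8398

Final: 0.8398


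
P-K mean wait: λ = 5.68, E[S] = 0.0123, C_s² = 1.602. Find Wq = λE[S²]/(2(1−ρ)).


ρ = λ·E[S] = 5.68·0.0123 = 0.06986
E[S²] = E[S]²(1+C_s²) = 0.0123²·(1+1.602) = 0.0003937
Wq = λ·E[S²]/(2(1−ρ)) = 5.68·0.0003937/(2·0.9301) = 0.001202 hr

Final: 0.001202 hr


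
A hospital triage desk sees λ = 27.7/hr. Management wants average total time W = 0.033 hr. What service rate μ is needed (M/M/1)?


W = 1/(μ−λ) ⇒ μ − λ = 1/W = 1/0.033 = 30.3030
μ = λ + 1/W = 27.7 + 30.3030 = 58.0030 per hr

Final: 58.0030 /hr


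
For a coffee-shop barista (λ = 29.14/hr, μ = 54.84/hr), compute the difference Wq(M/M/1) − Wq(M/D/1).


ρ = 29.14/54.84 = 0.5314
Wq(M/M/1) = ρ/(μ−λ) = 0.5314/25.70 = 0.02068 hr
Wq(M/D/1) = ρ/(2(μ−λ)) = 0.01034 hr
Savings = 0.02068 − 0.01034 = 0.01034 hr

Final: 0.01034 hr


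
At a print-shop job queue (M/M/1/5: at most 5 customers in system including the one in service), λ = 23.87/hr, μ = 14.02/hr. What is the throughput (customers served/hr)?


ρ = 1.7026; P_K = (1−ρ)ρ^5/(1−ρ^6) = 0.430319
λ_eff = λ(1 − P_K) = 23.87·(1 − 0.430319) = 23.87·0.569681 = 13.5983 /hr

Final: 13.5983 /hr


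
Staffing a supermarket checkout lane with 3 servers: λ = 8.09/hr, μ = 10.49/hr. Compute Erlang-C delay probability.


a = λ/μ = 0.7712; ρ = a/3 = 0.2571
P₀ = 0.460512 (from M/M/c formula)
C(c,a) = [a^c/(c!(1−ρ))]·P₀ = [0.45869/(6·0.7429)]·0.460512
= 0.10290·0.460512 = 0.047387

Final: 0.047387


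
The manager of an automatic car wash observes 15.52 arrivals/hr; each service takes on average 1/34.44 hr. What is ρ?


ρ = λ/μ = 15.52/34.44 = 0.4506

Final: 0.4506


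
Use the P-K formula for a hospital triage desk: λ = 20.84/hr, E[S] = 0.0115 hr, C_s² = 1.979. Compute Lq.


ρ = λ·E[S] = 20.84·0.0115 = 0.2397
Lq = ρ²(1+C_s²)/(2(1−ρ)) = 0.05744·(1+1.979)/(2·0.7603)
= 0.05744·2.9790/1.5207 = 0.11252

Final: 0.11252


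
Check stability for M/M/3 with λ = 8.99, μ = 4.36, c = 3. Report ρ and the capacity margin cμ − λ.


Total capacity cμ = 3·4.36 = 13.08/hr
ρ = λ/(cμ) = 8.99/13.08 = 0.6873
Stable ⇔ ρ < 1: YES
Spare capacity = cμ − λ = 13.08 − 8.99 = 4.09/hr

Final: ρ = 0.6873; stable; margin = 4.09/hr


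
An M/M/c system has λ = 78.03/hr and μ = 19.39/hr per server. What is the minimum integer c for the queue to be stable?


Stability requires cμ > λ ⇔ c > λ/μ.
λ/μ = 78.03/19.39 = 4.0242
Minimum integer c = ⌊4.0242⌋ + 1 = 5
Check: 5·19.39 = 96.95 > 78.03, while 4·19.39 = 77.56 ≤ 78.03

Final: 5 servers


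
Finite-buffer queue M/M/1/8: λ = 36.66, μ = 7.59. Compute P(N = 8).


ρ = λ/μ = 36.66/7.59 = 4.8300
P_K = (1−ρ)ρ^K/(1−ρ^(K+1)) = (-3.8300·296213.929789)/(1 − 1430724.988941)
= -1134511.059152/-1430723.988941 = 0.792963

Final: 0.792963


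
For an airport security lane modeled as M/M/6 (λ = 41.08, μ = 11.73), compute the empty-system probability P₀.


a = λ/μ = 41.08/11.73 = 3.5021; ρ = a/c = 0.5837
Σ_{k=0}^{5} a^k/k! (terms k=0..5) = 1.00000 + 3.50213 + 6.13246 + 7.15890 + 6.26785 + 4.39017 = 28.45150
Tail: a^6/(6!(1−ρ)) = 1844.99221/(720·0.4163) = 6.15522
P₀ = 1/(28.45150 + 6.15522) = 1/34.60672 = 0.028896

Final: 0.028896


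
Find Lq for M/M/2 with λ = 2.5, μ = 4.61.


a = λ/μ = 0.5423; ρ = a/2 = 0.2711
P₀ = 0.573379
Lq = P₀·a^c·ρ / (c!·(1−ρ)²) = 0.573379·0.29409·0.2711/(2·0.53122)
= 0.04304

Final: 0.04304


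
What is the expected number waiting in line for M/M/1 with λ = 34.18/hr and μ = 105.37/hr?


ρ = 34.18/105.37 = 0.3244
Lq = ρ²/(1−ρ) = 0.1052/0.6756 = 0.1557

Final: 0.1557


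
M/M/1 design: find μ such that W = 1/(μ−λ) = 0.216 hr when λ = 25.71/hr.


W = 1/(μ−λ) ⇒ μ − λ = 1/W = 1/0.216 = 4.6296
μ = λ + 1/W = 25.71 + 4.6296 = 30.3396 per hr

Final: 30.3396 /hr


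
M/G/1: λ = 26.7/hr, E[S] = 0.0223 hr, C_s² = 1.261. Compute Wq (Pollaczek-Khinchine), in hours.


ρ = λ·E[S] = 26.7·0.0223 = 0.5954
E[S²] = E[S]²(1+C_s²) = 0.0223²·(1+1.261) = 0.001124
Wq = λ·E[S²]/(2(1−ρ)) = 26.7·0.001124/(2·0.4046) = 0.03710 hr

Final: 0.03710 hr


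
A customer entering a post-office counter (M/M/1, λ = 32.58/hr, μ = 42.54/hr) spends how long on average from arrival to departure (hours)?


W = 1/(μ−λ) = 1/(42.54 − 32.58) = 1/9.96 = 0.1004 hr

Final: 0.1004 hr


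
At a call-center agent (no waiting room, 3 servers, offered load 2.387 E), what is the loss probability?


B(c,a) = (a^c/c!) / Σ_{k=0}^{c} a^k/k!
a^3/3! = 2.266762
Σ terms (k=0..3): 1.00000 + 2.38700 + 2.84888 + 2.26676 = 8.502647
B = 2.266762/8.502647 = 0.266595

Final: 0.266595


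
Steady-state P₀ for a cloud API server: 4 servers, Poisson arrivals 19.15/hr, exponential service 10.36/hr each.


a = λ/μ = 19.15/10.36 = 1.8485; ρ = a/c = 0.4621
Σ_{k=0}^{3} a^k/k! (terms k=0..3) = 1.00000 + 1.84846 + 1.70839 + 1.05263 = 5.60948
Tail: a^4/(4!(1−ρ)) = 11.67444/(24·0.5379) = 0.90435
P₀ = 1/(5.60948 + 0.90435) = 1/6.51383 = 0.153520

Final: 0.153520


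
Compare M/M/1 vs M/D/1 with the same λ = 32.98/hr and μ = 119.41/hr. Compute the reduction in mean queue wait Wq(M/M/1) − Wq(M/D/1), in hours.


ρ = 32.98/119.41 = 0.2762
Wq(M/M/1) = ρ/(μ−λ) = 0.2762/86.43 = 0.003196 hr
Wq(M/D/1) = ρ/(2(μ−λ)) = 0.001598 hr
Savings = 0.003196 − 0.001598 = 0.001598 hr

Final: 0.001598 hr


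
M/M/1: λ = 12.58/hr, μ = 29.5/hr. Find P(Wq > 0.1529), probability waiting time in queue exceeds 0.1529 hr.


ρ = 12.58/29.5 = 0.4264
P(Wq > t) = ρ·e^{−(μ−λ)t} = 0.4264·e^{−2.5871}
= 0.4264·0.075240 = 0.032086

Final: 0.032086


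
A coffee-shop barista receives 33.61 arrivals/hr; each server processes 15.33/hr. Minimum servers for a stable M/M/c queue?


Stability requires cμ > λ ⇔ c > λ/μ.
λ/μ = 33.61/15.33 = 2.1924
Minimum integer c = ⌊2.1924⌋ + 1 = 3
Check: 3·15.33 = 45.99 > 33.61, while 2·15.33 = 30.66 ≤ 33.61

Final: 3 servers


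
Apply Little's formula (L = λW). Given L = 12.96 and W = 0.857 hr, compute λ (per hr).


λ = L/W = 12.96/0.857 = 15.1225 /hr

Final: 15.1225 /hr


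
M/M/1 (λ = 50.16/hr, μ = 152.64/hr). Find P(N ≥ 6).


ρ = 50.16/152.64 = 0.3286
P(N ≥ n) = ρ^n = 0.3286^6 = 0.001259

Final: 0.001259


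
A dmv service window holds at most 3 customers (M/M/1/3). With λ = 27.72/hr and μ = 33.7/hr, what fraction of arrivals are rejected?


ρ = λ/μ = 27.72/33.7 = 0.8226
P_K = (1−ρ)ρ^K/(1−ρ^(K+1)) = (0.1774·0.556532)/(1 − 0.457776)
= 0.098755/0.542224 = 0.182131

Final: 0.182131


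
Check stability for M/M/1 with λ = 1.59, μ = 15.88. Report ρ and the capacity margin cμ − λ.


Total capacity cμ = 1·15.88 = 15.88/hr
ρ = λ/(cμ) = 1.59/15.88 = 0.1001
Stable ⇔ ρ < 1: YES
Spare capacity = cμ − λ = 15.88 − 1.59 = 14.29/hr

Final: ρ = 0.1001; stable; margin = 14.29/hr


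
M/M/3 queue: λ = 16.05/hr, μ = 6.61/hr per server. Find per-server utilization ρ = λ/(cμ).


ρ = λ/(cμ) = 16.05/(3·6.61) = 16.05/19.83 = 0.8094

Final: 0.8094


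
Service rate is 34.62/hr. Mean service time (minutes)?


Mean service time = 1/μ = 1/34.62 hour = 0.02889 hour
In minutes: 0.02889 × 60 = 1.7331 min

Final: 1.7331 min


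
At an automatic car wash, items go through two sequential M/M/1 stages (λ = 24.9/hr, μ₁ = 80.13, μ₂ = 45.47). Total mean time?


Each node sees arrival rate λ = 24.9/hr (tandem ⇒ throughput preserved).
W₁ = 1/(μ₁−λ) = 1/(80.13−24.9) = 0.01811 hr
W₂ = 1/(μ₂−λ) = 1/(45.47−24.9) = 0.04861 hr
W_total = W₁ + W₂ = 0.01811 + 0.04861 = 0.06672 hr

Final: 0.06672 hr


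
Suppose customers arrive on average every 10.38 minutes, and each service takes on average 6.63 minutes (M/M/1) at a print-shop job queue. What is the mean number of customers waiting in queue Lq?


λ = 60/10.38 = 5.7803 /hr
μ = 60/6.63 = 9.0498 /hr
ρ = λ/μ = 5.7803/9.0498 = 0.6387
Lq = ρ²/(1−ρ) = 0.4080/0.3613 = 1.1293

Final: 1.1293


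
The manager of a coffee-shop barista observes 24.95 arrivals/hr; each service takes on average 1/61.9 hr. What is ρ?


ρ = λ/μ = 24.95/61.9 = 0.4031

Final: 0.4031


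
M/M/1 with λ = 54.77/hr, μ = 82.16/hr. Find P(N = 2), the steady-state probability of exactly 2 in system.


ρ = 54.77/82.16 = 0.6666
P_n = (1−ρ)·ρ^n = (1 − 0.6666)·0.6666^2 = 0.3334·0.444390 = 0.148148

Final: 0.148148


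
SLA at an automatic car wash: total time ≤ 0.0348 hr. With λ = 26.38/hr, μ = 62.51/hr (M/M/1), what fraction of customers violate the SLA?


W ~ Exponential(μ−λ) for M/M/1.
μ − λ = 62.51 − 26.38 = 36.1300
P(W > t) = e^{−(μ−λ)t} = e^{−1.2573} = 0.284414

Final: 0.284414


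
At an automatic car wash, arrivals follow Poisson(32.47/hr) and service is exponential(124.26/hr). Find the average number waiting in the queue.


ρ = 32.47/124.26 = 0.2613
Lq = ρ²/(1−ρ) = 0.06828/0.7387 = 0.09244

Final: 0.09244


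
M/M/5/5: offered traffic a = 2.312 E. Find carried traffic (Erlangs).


B(5,2.312) = 0.056257 (Erlang-B)
Carried load = a(1 − B) = 2.312·(1 − 0.056257) = 2.312·0.943743 = 2.1819 E

Final: 2.1819 Erlangs


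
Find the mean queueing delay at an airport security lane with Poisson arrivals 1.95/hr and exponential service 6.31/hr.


ρ = 1.95/6.31 = 0.3090
Wq = ρ/(μ−λ) = 0.3090/(6.31 − 1.95) = 0.3090/4.36 = 0.07088 hr

Final: 0.07088 hr


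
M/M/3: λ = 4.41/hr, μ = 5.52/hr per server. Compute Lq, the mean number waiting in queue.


a = λ/μ = 0.7989; ρ = a/3 = 0.2663
P₀ = 0.447652
Lq = P₀·a^c·ρ / (c!·(1−ρ)²) = 0.447652·0.50992·0.2663/(6·0.53831)
= 0.01882

Final: 0.01882


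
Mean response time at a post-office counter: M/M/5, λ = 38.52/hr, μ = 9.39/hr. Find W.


a = 4.1022; ρ = 0.8204; P₀ = 0.011021
Lq = P₀·a^c·ρ/(c!(1−ρ)²) = 2.71515
Wq = Lq/λ = 2.71515/38.52 = 0.07049 hr
W = Wq + 1/μ = 0.07049 + 0.10650 = 0.17698 hr

Final: 0.17698 hr


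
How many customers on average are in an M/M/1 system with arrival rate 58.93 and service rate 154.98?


ρ = λ/μ = 58.93/154.98 = 0.3802
L = ρ/(1−ρ) = 0.3802/(1 − 0.3802) = 0.3802/0.6198 = 0.6135

Final: 0.6135


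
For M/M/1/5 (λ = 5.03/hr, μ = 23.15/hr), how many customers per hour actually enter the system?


ρ = 0.2173; P_K = (1−ρ)ρ^5/(1−ρ^6) = 0.0003791
λ_eff = λ(1 − P_K) = 5.03·(1 − 0.0003791) = 5.03·0.999621 = 5.0281 /hr

Final: 5.0281 /hr


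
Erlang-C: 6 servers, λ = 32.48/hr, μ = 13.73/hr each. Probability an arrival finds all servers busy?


a = λ/μ = 2.3656; ρ = a/6 = 0.3943
P₀ = 0.093509 (from M/M/c formula)
C(c,a) = [a^c/(c!(1−ρ))]·P₀ = [175.25600/(720·0.6057)]·0.093509
= 0.40185·0.093509 = 0.037576

Final: 0.037576


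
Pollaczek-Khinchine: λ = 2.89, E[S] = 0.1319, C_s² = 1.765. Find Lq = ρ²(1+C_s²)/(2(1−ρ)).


ρ = λ·E[S] = 2.89·0.1319 = 0.3812
Lq = ρ²(1+C_s²)/(2(1−ρ)) = 0.1453·(1+1.765)/(2·0.6188)
= 0.1453·2.7650/1.2376 = 0.32463

Final: 0.32463


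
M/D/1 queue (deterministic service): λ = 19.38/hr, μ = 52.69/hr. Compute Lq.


ρ = 19.38/52.69 = 0.3678
M/D/1: Lq = ρ²/(2(1−ρ)) = 0.1353/(2·0.6322) = 0.10700

Final: 0.10700


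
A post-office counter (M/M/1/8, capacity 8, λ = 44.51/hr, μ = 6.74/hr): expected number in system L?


ρ = 44.51/6.74 = 6.6039
L = ρ[1 − (K+1)ρ^K + Kρ^(K+1)] / [(1−ρ)(1−ρ^(K+1))]
Numerator: 6.6039·(1 − 9·3617275.459124 + 8·23887971.911809) = 1047030371.913443
Denominator: (-5.6039)·(-23887970.911809) = 133864786.548817
L = 1047030371.913443/133864786.548817 = 7.8216

Final: 7.8216


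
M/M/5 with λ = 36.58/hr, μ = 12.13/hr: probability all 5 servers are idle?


a = λ/μ = 36.58/12.13 = 3.0157; ρ = a/c = 0.6031
Σ_{k=0}^{4} a^k/k! (terms k=0..4) = 1.00000 + 3.01566 + 4.54711 + 4.57086 + 3.44604 = 16.57967
Tail: a^5/(5!(1−ρ)) = 249.41037/(120·0.3969) = 5.23707
P₀ = 1/(16.57967 + 5.23707) = 1/21.81674 = 0.045836

Final: 0.045836


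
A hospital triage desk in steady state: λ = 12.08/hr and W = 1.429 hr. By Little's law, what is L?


L = λW = 12.08·1.429 = 17.2623

Final: 17.2623


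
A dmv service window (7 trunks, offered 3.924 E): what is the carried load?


B(7,3.924) = 0.058923 (Erlang-B)
Carried load = a(1 − B) = 3.924·(1 − 0.058923) = 3.924·0.941077 = 3.6928 E

Final: 3.6928 Erlangs


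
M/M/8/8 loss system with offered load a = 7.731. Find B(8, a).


B(c,a) = (a^c/c!) / Σ_{k=0}^{c} a^k/k!
a^8/8! = 316.493549
Σ terms (k=0..8): 1.00000 + 7.73100 + 29.88418 + 77.01153 + 148.84404 + 230.14266 + 296.53881 + 327.50594 + 316.49355 = 1435.151708
B = 316.493549/1435.151708 = 0.220530

Final: 0.220530


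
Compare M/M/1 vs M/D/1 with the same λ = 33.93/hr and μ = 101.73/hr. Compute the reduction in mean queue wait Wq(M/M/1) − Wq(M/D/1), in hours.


ρ = 33.93/101.73 = 0.3335
Wq(M/M/1) = ρ/(μ−λ) = 0.3335/67.80 = 0.004919 hr
Wq(M/D/1) = ρ/(2(μ−λ)) = 0.002460 hr
Savings = 0.004919 − 0.002460 = 0.002460 hr

Final: 0.002460 hr


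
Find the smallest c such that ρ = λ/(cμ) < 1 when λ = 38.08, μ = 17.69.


Stability requires cμ > λ ⇔ c > λ/μ.
λ/μ = 38.08/17.69 = 2.1526
Minimum integer c = ⌊2.1526⌋ + 1 = 3
Check: 3·17.69 = 53.07 > 38.08, while 2·17.69 = 35.38 ≤ 38.08

Final: 3 servers


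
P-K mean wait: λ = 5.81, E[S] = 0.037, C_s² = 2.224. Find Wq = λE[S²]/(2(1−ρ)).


ρ = λ·E[S] = 5.81·0.037 = 0.2150
E[S²] = E[S]²(1+C_s²) = 0.037²·(1+2.224) = 0.004414
Wq = λ·E[S²]/(2(1−ρ)) = 5.81·0.004414/(2·0.7850) = 0.01633 hr

Final: 0.01633 hr


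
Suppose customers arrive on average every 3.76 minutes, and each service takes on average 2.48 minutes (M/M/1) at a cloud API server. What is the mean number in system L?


λ = 60/3.76 = 15.9574 /hr
μ = 60/2.48 = 24.1935 /hr
ρ = λ/μ = 15.9574/24.1935 = 0.6596
L = ρ/(1−ρ) = 0.6596/0.3404 = 1.9375

Final: 1.9375


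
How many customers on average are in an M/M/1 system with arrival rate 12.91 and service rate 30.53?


ρ = λ/μ = 12.91/30.53 = 0.4229
L = ρ/(1−ρ) = 0.4229/(1 − 0.4229) = 0.4229/0.5771 = 0.7327

Final: 0.7327


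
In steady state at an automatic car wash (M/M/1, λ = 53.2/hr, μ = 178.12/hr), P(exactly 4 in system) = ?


ρ = 53.2/178.12 = 0.2987
P_n = (1−ρ)·ρ^n = (1 − 0.2987)·0.2987^4 = 0.7013·0.007958 = 0.005581

Final: 0.005581


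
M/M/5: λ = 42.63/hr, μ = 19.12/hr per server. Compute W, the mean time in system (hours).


a = 2.2296; ρ = 0.4459; P₀ = 0.106148
Lq = P₀·a^c·ρ/(c!(1−ρ)²) = 0.07079
Wq = Lq/λ = 0.07079/42.63 = 0.001661 hr
W = Wq + 1/μ = 0.001661 + 0.05230 = 0.05396 hr

Final: 0.05396 hr


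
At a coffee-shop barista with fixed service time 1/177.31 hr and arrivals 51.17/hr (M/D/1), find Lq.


ρ = 51.17/177.31 = 0.2886
M/D/1: Lq = ρ²/(2(1−ρ)) = 0.08328/(2·0.7114) = 0.05853

Final: 0.05853


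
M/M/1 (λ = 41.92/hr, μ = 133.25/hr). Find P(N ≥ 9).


ρ = 41.92/133.25 = 0.3146
P(N ≥ n) = ρ^n = 0.3146^9 = 0.00003018

Final: 0.00003018


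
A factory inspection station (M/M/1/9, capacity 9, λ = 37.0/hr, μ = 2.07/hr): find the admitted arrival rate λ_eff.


ρ = 17.8744; P_K = (1−ρ)ρ^9/(1−ρ^10) = 0.944054
λ_eff = λ(1 − P_K) = 37.0·(1 − 0.944054) = 37.0·0.055946 = 2.0700 /hr

Final: 2.0700 /hr


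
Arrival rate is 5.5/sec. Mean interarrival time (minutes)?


Mean interarrival time = 1/λ = 1/5.5 second = 0.18182 second
In minutes: 0.18182 × 0.0166667 = 0.003030 min

Final: 0.003030 min


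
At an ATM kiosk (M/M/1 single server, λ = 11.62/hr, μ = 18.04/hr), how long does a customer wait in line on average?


ρ = 11.62/18.04 = 0.6441
Wq = ρ/(μ−λ) = 0.6441/(18.04 − 11.62) = 0.6441/6.42 = 0.1003 hr

Final: 0.1003 hr


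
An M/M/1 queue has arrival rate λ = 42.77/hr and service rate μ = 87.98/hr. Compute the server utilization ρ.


ρ = λ/μ = 42.77/87.98 = 0.4861

Final: 0.4861


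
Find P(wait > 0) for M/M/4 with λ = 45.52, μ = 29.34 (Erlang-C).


a = λ/μ = 1.5515; ρ = a/4 = 0.3879
P₀ = 0.209566 (from M/M/c formula)
C(c,a) = [a^c/(c!(1−ρ))]·P₀ = [5.79387/(24·0.6121)]·0.209566
= 0.39438·0.209566 = 0.082648

Final: 0.082648
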